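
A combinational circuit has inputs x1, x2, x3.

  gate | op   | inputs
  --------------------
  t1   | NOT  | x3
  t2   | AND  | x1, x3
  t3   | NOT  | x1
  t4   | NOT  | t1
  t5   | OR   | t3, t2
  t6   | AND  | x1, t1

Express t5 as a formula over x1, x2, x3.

NOT x1 OR (x1 AND x3)

t2 = x1 AND x3
t3 = NOT x1
t5 = t3 OR t2 = NOT x1 OR (x1 AND x3)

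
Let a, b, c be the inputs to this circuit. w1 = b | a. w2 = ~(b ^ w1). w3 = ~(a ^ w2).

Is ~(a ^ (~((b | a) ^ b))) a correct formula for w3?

Yes

w1 = b | a
w2 = ~(b ^ w1) = ~(b ^ (b | a))
w3 = ~(a ^ w2) = ~(a ^ (~(b ^ (b | a))))
At a=0, b=0, c=0: circuit gives 0, formula gives 0.
At a=1, b=1, c=0: circuit gives 1, formula gives 1.
Agrees on all 8 inputs.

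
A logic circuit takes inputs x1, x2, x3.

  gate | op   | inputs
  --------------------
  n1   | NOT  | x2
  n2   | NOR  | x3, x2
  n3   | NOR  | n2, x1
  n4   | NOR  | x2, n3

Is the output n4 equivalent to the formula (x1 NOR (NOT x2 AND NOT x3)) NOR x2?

n2 = x3 NOR x2
n3 = n2 NOR x1 = (x3 NOR x2) NOR x1
n4 = x2 NOR n3 = x2 NOR ((x3 NOR x2) NOR x1)
At x1=0, x2=0, x3=1: circuit gives 0, formula gives 0.
At x1=0, x2=0, x3=0: circuit gives 1, formula gives 1.
Agrees on all 8 inputs.

Yes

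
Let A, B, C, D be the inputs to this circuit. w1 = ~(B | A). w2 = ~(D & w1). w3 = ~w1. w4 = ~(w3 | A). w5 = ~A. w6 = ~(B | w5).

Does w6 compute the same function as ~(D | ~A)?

No

w5 = ~A
w6 = ~(B | w5) = ~(B | ~A)
At A=1, B=0, C=0, D=1: circuit gives 1, formula gives 0.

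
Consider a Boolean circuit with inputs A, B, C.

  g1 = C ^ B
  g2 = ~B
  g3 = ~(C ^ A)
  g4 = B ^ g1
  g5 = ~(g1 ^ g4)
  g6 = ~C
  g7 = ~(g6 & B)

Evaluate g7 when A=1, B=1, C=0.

0

g6 = ~0 = 1
g7 = ~(1 & 1) = 0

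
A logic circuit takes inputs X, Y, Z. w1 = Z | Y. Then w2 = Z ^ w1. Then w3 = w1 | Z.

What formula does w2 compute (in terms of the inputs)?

w1 = Z | Y
w2 = Z ^ w1 = Z ^ (Z | Y)

Z ^ (Z | Y)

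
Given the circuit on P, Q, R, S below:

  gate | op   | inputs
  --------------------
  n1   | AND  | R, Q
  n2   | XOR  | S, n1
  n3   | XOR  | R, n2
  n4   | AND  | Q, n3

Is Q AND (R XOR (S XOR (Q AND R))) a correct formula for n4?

Yes

n1 = R AND Q
n2 = S XOR n1 = S XOR (R AND Q)
n3 = R XOR n2 = R XOR (S XOR (R AND Q))
n4 = Q AND n3 = Q AND (R XOR (S XOR (R AND Q)))
At P=0, Q=0, R=0, S=0: circuit gives 0, formula gives 0.
At P=0, Q=1, R=0, S=1: circuit gives 1, formula gives 1.
Agrees on all 16 inputs.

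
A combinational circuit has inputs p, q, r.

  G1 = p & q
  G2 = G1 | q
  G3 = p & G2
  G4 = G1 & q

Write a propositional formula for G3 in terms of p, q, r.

p & ((p & q) | q)

G1 = p & q
G2 = G1 | q = (p & q) | q
G3 = p & G2 = p & ((p & q) | q)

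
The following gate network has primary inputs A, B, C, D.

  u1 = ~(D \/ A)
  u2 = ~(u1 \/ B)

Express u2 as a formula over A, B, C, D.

u1 = ~(D \/ A)
u2 = ~(u1 \/ B) = ~((~(D \/ A)) \/ B)

~((~(D \/ A)) \/ B)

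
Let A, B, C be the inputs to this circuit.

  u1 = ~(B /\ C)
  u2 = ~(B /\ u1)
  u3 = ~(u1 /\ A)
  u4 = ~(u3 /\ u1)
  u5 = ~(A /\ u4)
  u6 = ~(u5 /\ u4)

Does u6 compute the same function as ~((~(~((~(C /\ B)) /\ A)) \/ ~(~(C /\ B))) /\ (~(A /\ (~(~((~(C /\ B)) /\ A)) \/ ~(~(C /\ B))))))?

Yes

u1 = ~(B /\ C)
u3 = ~(u1 /\ A) = ~((~(B /\ C)) /\ A)
u4 = ~(u3 /\ u1) = ~((~((~(B /\ C)) /\ A)) /\ (~(B /\ C)))
u5 = ~(A /\ u4) = ~(A /\ (~((~((~(B /\ C)) /\ A)) /\ (~(B /\ C)))))
u6 = ~(u5 /\ u4) = ~((~(A /\ (~((~((~(B /\ C)) /\ A)) /\ (~(B /\ C)))))) /\ (~((~((~(B /\ C)) /\ A)) /\ (~(B /\ C)))))
At A=0, B=1, C=1: circuit gives 0, formula gives 0.
At A=0, B=0, C=0: circuit gives 1, formula gives 1.
Agrees on all 8 inputs.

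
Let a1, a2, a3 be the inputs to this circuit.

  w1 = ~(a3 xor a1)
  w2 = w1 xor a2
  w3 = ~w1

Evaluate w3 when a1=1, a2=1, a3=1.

0

w1 = ~(1 xor 1) = 1
w3 = ~1 = 0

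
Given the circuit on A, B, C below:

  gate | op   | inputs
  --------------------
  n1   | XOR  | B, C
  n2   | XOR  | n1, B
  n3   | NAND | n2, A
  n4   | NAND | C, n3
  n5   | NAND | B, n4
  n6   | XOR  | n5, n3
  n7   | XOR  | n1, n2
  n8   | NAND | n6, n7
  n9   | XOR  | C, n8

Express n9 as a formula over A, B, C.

n1 = B XOR C
n2 = n1 XOR B = (B XOR C) XOR B
n3 = n2 NAND A = ((B XOR C) XOR B) NAND A
n4 = C NAND n3 = C NAND (((B XOR C) XOR B) NAND A)
n5 = B NAND n4 = B NAND (C NAND (((B XOR C) XOR B) NAND A))
n6 = n5 XOR n3 = (B NAND (C NAND (((B XOR C) XOR B) NAND A))) XOR (((B XOR C) XOR B) NAND A)
n7 = n1 XOR n2 = (B XOR C) XOR ((B XOR C) XOR B)
n8 = n6 NAND n7 = ((B NAND (C NAND (((B XOR C) XOR B) NAND A))) XOR (((B XOR C) XOR B) NAND A)) NAND ((B XOR C) XOR ((B XOR C) XOR B))
n9 = C XOR n8 = C XOR (((B NAND (C NAND (((B XOR C) XOR B) NAND A))) XOR (((B XOR C) XOR B) NAND A)) NAND ((B XOR C) XOR ((B XOR C) XOR B)))

C XOR (((B NAND (C NAND (((B XOR C) XOR B) NAND A))) XOR (((B XOR C) XOR B) NAND A)) NAND ((B XOR C) XOR ((B XOR C) XOR B)))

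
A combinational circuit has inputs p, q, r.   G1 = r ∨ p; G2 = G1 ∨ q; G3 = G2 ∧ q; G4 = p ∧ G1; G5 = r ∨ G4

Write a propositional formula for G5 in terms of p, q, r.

G1 = r ∨ p
G4 = p ∧ G1 = p ∧ (r ∨ p)
G5 = r ∨ G4 = r ∨ (p ∧ (r ∨ p))

r ∨ (p ∧ (r ∨ p))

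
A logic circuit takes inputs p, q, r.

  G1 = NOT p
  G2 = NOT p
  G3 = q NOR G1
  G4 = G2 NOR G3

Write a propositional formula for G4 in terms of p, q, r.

G1 = NOT p
G2 = NOT p
G3 = q NOR G1 = q NOR NOT p
G4 = G2 NOR G3 = NOT p NOR (q NOR NOT p)

NOT p NOR (q NOR NOT p)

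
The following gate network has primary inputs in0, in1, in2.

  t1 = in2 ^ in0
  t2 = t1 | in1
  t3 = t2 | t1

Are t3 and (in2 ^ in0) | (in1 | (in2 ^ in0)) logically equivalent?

Yes

t1 = in2 ^ in0
t2 = t1 | in1 = (in2 ^ in0) | in1
t3 = t2 | t1 = ((in2 ^ in0) | in1) | (in2 ^ in0)
At in0=0, in1=0, in2=0: circuit gives 0, formula gives 0.
At in0=0, in1=0, in2=1: circuit gives 1, formula gives 1.
Agrees on all 8 inputs.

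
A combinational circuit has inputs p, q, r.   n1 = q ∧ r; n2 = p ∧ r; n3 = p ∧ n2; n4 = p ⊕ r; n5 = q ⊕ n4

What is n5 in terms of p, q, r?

n4 = p ⊕ r
n5 = q ⊕ n4 = q ⊕ (p ⊕ r)

q ⊕ (p ⊕ r)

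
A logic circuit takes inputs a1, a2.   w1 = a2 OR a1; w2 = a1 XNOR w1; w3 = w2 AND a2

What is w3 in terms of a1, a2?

w1 = a2 OR a1
w2 = a1 XNOR w1 = a1 XNOR (a2 OR a1)
w3 = w2 AND a2 = (a1 XNOR (a2 OR a1)) AND a2

(a1 XNOR (a2 OR a1)) AND a2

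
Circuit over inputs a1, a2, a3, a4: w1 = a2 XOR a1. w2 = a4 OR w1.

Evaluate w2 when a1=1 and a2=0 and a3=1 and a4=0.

1

w1 = 0 XOR 1 = 1
w2 = 0 OR 1 = 1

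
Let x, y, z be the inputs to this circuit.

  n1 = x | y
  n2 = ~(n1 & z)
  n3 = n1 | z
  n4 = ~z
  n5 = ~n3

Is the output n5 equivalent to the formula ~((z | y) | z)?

n1 = x | y
n3 = n1 | z = (x | y) | z
n5 = ~n3 = ~((x | y) | z)
At x=1, y=0, z=0: circuit gives 0, formula gives 1.

No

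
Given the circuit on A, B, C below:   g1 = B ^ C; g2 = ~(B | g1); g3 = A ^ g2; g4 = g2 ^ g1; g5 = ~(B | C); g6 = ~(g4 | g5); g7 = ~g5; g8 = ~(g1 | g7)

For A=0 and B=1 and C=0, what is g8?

0

g1 = 1 ^ 0 = 1
g5 = ~(1 | 0) = 0
g7 = ~0 = 1
g8 = ~(1 | 1) = 0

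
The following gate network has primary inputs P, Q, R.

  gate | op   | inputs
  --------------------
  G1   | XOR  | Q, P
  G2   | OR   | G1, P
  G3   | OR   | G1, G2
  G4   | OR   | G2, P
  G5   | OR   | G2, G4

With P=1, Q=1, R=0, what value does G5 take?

G1 = 1 XOR 1 = 0
G2 = 0 OR 1 = 1
G4 = 1 OR 1 = 1
G5 = 1 OR 1 = 1

1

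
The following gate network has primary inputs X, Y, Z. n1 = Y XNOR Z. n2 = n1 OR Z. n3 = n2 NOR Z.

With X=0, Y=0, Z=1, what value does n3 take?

0

n1 = 0 XNOR 1 = 0
n2 = 0 OR 1 = 1
n3 = 1 NOR 1 = 0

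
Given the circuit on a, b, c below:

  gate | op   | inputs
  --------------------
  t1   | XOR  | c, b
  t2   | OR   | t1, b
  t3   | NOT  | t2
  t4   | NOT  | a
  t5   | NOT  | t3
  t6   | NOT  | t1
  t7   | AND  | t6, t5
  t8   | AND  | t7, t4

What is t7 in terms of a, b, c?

t1 = c XOR b
t2 = t1 OR b = (c XOR b) OR b
t3 = NOT t2 = NOT ((c XOR b) OR b)
t5 = NOT t3 = NOT NOT ((c XOR b) OR b)
t6 = NOT t1 = NOT (c XOR b)
t7 = t6 AND t5 = NOT (c XOR b) AND NOT NOT ((c XOR b) OR b)

NOT (c XOR b) AND NOT NOT ((c XOR b) OR b)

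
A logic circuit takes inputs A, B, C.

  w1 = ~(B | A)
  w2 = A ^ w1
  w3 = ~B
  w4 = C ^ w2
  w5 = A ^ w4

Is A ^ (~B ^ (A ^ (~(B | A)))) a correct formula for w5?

No

w1 = ~(B | A)
w2 = A ^ w1 = A ^ (~(B | A))
w4 = C ^ w2 = C ^ (A ^ (~(B | A)))
w5 = A ^ w4 = A ^ (C ^ (A ^ (~(B | A))))
At A=0, B=0, C=0: circuit gives 1, formula gives 0.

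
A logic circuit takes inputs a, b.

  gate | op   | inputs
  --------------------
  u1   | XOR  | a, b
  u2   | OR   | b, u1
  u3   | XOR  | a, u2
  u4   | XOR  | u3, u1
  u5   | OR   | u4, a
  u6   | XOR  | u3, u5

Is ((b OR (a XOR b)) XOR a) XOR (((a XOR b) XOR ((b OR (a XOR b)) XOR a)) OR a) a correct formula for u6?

u1 = a XOR b
u2 = b OR u1 = b OR (a XOR b)
u3 = a XOR u2 = a XOR (b OR (a XOR b))
u4 = u3 XOR u1 = (a XOR (b OR (a XOR b))) XOR (a XOR b)
u5 = u4 OR a = ((a XOR (b OR (a XOR b))) XOR (a XOR b)) OR a
u6 = u3 XOR u5 = (a XOR (b OR (a XOR b))) XOR (((a XOR (b OR (a XOR b))) XOR (a XOR b)) OR a)
At a=0, b=0: circuit gives 0, formula gives 0.
At a=0, b=1: circuit gives 1, formula gives 1.
Agrees on all 4 inputs.

Yes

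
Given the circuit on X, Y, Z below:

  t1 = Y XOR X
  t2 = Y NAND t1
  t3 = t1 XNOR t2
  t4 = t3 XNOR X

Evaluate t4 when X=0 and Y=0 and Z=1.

t1 = 0 XOR 0 = 0
t2 = 0 NAND 0 = 1
t3 = 0 XNOR 1 = 0
t4 = 0 XNOR 0 = 1

1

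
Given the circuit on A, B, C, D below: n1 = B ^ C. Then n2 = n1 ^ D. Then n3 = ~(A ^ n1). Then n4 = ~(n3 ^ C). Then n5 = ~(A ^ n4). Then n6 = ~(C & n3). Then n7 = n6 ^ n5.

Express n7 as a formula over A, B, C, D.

(~(C & (~(A ^ (B ^ C))))) ^ (~(A ^ (~((~(A ^ (B ^ C))) ^ C))))

n1 = B ^ C
n3 = ~(A ^ n1) = ~(A ^ (B ^ C))
n4 = ~(n3 ^ C) = ~((~(A ^ (B ^ C))) ^ C)
n5 = ~(A ^ n4) = ~(A ^ (~((~(A ^ (B ^ C))) ^ C)))
n6 = ~(C & n3) = ~(C & (~(A ^ (B ^ C))))
n7 = n6 ^ n5 = (~(C & (~(A ^ (B ^ C))))) ^ (~(A ^ (~((~(A ^ (B ^ C))) ^ C))))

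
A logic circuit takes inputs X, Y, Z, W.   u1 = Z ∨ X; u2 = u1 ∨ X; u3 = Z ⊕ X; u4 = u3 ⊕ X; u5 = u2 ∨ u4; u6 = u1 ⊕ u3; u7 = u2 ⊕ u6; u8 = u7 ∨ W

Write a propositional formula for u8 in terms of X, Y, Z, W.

(((Z ∨ X) ∨ X) ⊕ ((Z ∨ X) ⊕ (Z ⊕ X))) ∨ W

u1 = Z ∨ X
u2 = u1 ∨ X = (Z ∨ X) ∨ X
u3 = Z ⊕ X
u6 = u1 ⊕ u3 = (Z ∨ X) ⊕ (Z ⊕ X)
u7 = u2 ⊕ u6 = ((Z ∨ X) ∨ X) ⊕ ((Z ∨ X) ⊕ (Z ⊕ X))
u8 = u7 ∨ W = (((Z ∨ X) ∨ X) ⊕ ((Z ∨ X) ⊕ (Z ⊕ X))) ∨ W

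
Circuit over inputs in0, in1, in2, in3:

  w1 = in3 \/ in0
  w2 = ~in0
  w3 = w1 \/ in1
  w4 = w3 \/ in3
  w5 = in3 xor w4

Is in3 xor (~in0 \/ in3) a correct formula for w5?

No

w1 = in3 \/ in0
w3 = w1 \/ in1 = (in3 \/ in0) \/ in1
w4 = w3 \/ in3 = ((in3 \/ in0) \/ in1) \/ in3
w5 = in3 xor w4 = in3 xor (((in3 \/ in0) \/ in1) \/ in3)
At in0=0, in1=0, in2=0, in3=0: circuit gives 0, formula gives 1.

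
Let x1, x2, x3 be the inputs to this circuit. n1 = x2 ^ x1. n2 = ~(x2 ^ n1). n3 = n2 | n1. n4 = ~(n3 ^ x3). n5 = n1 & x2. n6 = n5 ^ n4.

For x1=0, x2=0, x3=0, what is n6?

n1 = 0 ^ 0 = 0
n2 = ~(0 ^ 0) = 1
n3 = 1 | 0 = 1
n4 = ~(1 ^ 0) = 0
n5 = 0 & 0 = 0
n6 = 0 ^ 0 = 0

0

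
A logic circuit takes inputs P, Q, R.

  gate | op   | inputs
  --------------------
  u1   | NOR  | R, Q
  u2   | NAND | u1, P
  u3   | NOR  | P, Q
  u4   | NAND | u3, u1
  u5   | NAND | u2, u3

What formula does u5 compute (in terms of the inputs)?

((R NOR Q) NAND P) NAND (P NOR Q)

u1 = R NOR Q
u2 = u1 NAND P = (R NOR Q) NAND P
u3 = P NOR Q
u5 = u2 NAND u3 = ((R NOR Q) NAND P) NAND (P NOR Q)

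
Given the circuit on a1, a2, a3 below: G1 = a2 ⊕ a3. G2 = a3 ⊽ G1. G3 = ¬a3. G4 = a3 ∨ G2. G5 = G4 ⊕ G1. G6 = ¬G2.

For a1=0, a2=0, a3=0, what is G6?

0

G1 = 0 ⊕ 0 = 0
G2 = 0 ⊽ 0 = 1
G6 = ¬1 = 0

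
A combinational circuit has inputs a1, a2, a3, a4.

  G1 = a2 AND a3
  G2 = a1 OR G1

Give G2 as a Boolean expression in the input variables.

G1 = a2 AND a3
G2 = a1 OR G1 = a1 OR (a2 AND a3)

a1 OR (a2 AND a3)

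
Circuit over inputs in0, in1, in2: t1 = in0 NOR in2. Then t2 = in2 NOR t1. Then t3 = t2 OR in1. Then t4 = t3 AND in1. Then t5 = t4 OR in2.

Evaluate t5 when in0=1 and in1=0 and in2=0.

t1 = 1 NOR 0 = 0
t2 = 0 NOR 0 = 1
t3 = 1 OR 0 = 1
t4 = 1 AND 0 = 0
t5 = 0 OR 0 = 0

0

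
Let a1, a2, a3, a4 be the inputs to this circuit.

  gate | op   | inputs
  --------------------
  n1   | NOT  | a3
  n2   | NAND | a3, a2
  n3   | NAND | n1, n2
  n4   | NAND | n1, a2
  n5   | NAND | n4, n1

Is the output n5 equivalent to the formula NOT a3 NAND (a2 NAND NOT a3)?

Yes

n1 = NOT a3
n4 = n1 NAND a2 = NOT a3 NAND a2
n5 = n4 NAND n1 = (NOT a3 NAND a2) NAND NOT a3
At a1=0, a2=0, a3=0, a4=0: circuit gives 0, formula gives 0.
At a1=0, a2=0, a3=1, a4=0: circuit gives 1, formula gives 1.
Agrees on all 16 inputs.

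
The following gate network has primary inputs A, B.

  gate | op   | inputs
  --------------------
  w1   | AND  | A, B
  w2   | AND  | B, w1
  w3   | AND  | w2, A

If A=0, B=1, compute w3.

w1 = 0 AND 1 = 0
w2 = 1 AND 0 = 0
w3 = 0 AND 0 = 0

0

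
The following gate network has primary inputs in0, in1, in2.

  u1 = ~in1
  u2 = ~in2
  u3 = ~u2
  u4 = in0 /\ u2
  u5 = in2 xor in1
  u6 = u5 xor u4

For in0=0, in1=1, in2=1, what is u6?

0

u2 = ~1 = 0
u4 = 0 /\ 0 = 0
u5 = 1 xor 1 = 0
u6 = 0 xor 0 = 0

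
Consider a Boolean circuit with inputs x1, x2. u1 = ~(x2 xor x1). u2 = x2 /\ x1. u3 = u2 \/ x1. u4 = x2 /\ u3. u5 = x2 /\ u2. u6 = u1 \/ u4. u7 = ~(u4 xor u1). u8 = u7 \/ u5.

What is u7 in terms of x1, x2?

u1 = ~(x2 xor x1)
u2 = x2 /\ x1
u3 = u2 \/ x1 = (x2 /\ x1) \/ x1
u4 = x2 /\ u3 = x2 /\ ((x2 /\ x1) \/ x1)
u7 = ~(u4 xor u1) = ~((x2 /\ ((x2 /\ x1) \/ x1)) xor (~(x2 xor x1)))

~((x2 /\ ((x2 /\ x1) \/ x1)) xor (~(x2 xor x1)))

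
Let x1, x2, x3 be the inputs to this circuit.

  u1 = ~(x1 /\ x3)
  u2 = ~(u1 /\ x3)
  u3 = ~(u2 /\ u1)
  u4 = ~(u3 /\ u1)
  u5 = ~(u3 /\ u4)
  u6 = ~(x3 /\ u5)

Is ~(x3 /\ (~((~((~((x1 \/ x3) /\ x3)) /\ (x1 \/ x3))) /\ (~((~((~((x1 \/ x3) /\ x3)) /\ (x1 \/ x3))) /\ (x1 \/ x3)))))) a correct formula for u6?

No

u1 = ~(x1 /\ x3)
u2 = ~(u1 /\ x3) = ~((~(x1 /\ x3)) /\ x3)
u3 = ~(u2 /\ u1) = ~((~((~(x1 /\ x3)) /\ x3)) /\ (~(x1 /\ x3)))
u4 = ~(u3 /\ u1) = ~((~((~((~(x1 /\ x3)) /\ x3)) /\ (~(x1 /\ x3)))) /\ (~(x1 /\ x3)))
u5 = ~(u3 /\ u4) = ~((~((~((~(x1 /\ x3)) /\ x3)) /\ (~(x1 /\ x3)))) /\ (~((~((~((~(x1 /\ x3)) /\ x3)) /\ (~(x1 /\ x3)))) /\ (~(x1 /\ x3)))))
u6 = ~(x3 /\ u5) = ~(x3 /\ (~((~((~((~(x1 /\ x3)) /\ x3)) /\ (~(x1 /\ x3)))) /\ (~((~((~((~(x1 /\ x3)) /\ x3)) /\ (~(x1 /\ x3)))) /\ (~(x1 /\ x3)))))))
At x1=1, x2=0, x3=1: circuit gives 1, formula gives 0.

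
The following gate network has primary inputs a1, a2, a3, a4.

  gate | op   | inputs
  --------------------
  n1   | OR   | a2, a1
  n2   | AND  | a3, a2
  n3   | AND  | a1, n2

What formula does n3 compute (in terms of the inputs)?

n2 = a3 AND a2
n3 = a1 AND n2 = a1 AND (a3 AND a2)

a1 AND (a3 AND a2)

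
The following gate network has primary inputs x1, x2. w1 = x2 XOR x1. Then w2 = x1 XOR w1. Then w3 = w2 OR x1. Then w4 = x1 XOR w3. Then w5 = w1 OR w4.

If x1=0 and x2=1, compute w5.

w1 = 1 XOR 0 = 1
w2 = 0 XOR 1 = 1
w3 = 1 OR 0 = 1
w4 = 0 XOR 1 = 1
w5 = 1 OR 1 = 1

1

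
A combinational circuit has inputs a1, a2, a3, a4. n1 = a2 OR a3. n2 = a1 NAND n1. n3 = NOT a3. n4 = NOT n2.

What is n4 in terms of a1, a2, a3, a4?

NOT (a1 NAND (a2 OR a3))

n1 = a2 OR a3
n2 = a1 NAND n1 = a1 NAND (a2 OR a3)
n4 = NOT n2 = NOT (a1 NAND (a2 OR a3))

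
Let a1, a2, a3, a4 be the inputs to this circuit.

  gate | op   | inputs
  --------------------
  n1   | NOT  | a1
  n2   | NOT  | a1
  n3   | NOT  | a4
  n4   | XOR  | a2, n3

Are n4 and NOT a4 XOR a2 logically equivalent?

n3 = NOT a4
n4 = a2 XOR n3 = a2 XOR NOT a4
At a1=0, a2=0, a3=0, a4=1: circuit gives 0, formula gives 0.
At a1=0, a2=0, a3=0, a4=0: circuit gives 1, formula gives 1.
Agrees on all 16 inputs.

Yes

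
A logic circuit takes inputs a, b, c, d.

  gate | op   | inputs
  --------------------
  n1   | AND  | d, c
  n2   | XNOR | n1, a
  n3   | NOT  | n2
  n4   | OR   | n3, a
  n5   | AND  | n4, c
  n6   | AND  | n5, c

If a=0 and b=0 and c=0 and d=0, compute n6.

n1 = 0 AND 0 = 0
n2 = 0 XNOR 0 = 1
n3 = NOT 1 = 0
n4 = 0 OR 0 = 0
n5 = 0 AND 0 = 0
n6 = 0 AND 0 = 0

0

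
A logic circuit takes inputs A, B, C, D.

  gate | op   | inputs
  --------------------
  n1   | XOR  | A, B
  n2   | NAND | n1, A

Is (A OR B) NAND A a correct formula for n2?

n1 = A XOR B
n2 = n1 NAND A = (A XOR B) NAND A
At A=1, B=1, C=0, D=0: circuit gives 1, formula gives 0.

No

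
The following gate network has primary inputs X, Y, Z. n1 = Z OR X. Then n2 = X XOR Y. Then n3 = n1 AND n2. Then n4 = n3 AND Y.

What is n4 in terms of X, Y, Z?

((Z OR X) AND (X XOR Y)) AND Y

n1 = Z OR X
n2 = X XOR Y
n3 = n1 AND n2 = (Z OR X) AND (X XOR Y)
n4 = n3 AND Y = ((Z OR X) AND (X XOR Y)) AND Y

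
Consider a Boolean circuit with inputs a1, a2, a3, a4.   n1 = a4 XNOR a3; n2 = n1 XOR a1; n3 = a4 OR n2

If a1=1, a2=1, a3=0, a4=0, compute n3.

n1 = 0 XNOR 0 = 1
n2 = 1 XOR 1 = 0
n3 = 0 OR 0 = 0

0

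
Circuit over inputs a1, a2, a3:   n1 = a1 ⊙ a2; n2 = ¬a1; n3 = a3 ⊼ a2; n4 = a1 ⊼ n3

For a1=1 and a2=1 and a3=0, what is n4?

0

n3 = 0 ⊼ 1 = 1
n4 = 1 ⊼ 1 = 0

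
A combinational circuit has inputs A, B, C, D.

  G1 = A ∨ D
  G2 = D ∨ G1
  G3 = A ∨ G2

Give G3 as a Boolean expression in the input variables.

A ∨ (D ∨ (A ∨ D))

G1 = A ∨ D
G2 = D ∨ G1 = D ∨ (A ∨ D)
G3 = A ∨ G2 = A ∨ (D ∨ (A ∨ D))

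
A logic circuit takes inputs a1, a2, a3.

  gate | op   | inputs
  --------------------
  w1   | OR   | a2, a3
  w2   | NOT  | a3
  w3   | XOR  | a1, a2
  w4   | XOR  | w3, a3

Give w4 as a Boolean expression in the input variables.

(a1 XOR a2) XOR a3

w3 = a1 XOR a2
w4 = w3 XOR a3 = (a1 XOR a2) XOR a3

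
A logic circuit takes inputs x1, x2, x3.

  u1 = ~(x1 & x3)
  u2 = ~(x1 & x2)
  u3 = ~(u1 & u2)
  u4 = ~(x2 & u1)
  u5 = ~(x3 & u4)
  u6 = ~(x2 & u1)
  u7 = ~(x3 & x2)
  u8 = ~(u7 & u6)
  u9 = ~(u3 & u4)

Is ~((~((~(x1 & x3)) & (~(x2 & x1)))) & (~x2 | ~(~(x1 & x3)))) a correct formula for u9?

u1 = ~(x1 & x3)
u2 = ~(x1 & x2)
u3 = ~(u1 & u2) = ~((~(x1 & x3)) & (~(x1 & x2)))
u4 = ~(x2 & u1) = ~(x2 & (~(x1 & x3)))
u9 = ~(u3 & u4) = ~((~((~(x1 & x3)) & (~(x1 & x2)))) & (~(x2 & (~(x1 & x3)))))
At x1=1, x2=0, x3=1: circuit gives 0, formula gives 0.
At x1=0, x2=0, x3=0: circuit gives 1, formula gives 1.
Agrees on all 8 inputs.

Yes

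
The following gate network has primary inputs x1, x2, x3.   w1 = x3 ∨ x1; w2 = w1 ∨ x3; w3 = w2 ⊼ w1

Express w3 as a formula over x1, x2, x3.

w1 = x3 ∨ x1
w2 = w1 ∨ x3 = (x3 ∨ x1) ∨ x3
w3 = w2 ⊼ w1 = ((x3 ∨ x1) ∨ x3) ⊼ (x3 ∨ x1)

((x3 ∨ x1) ∨ x3) ⊼ (x3 ∨ x1)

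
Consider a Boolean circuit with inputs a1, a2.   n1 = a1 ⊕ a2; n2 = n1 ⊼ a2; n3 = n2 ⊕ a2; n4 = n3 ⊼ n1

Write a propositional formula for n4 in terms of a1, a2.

n1 = a1 ⊕ a2
n2 = n1 ⊼ a2 = (a1 ⊕ a2) ⊼ a2
n3 = n2 ⊕ a2 = ((a1 ⊕ a2) ⊼ a2) ⊕ a2
n4 = n3 ⊼ n1 = (((a1 ⊕ a2) ⊼ a2) ⊕ a2) ⊼ (a1 ⊕ a2)

(((a1 ⊕ a2) ⊼ a2) ⊕ a2) ⊼ (a1 ⊕ a2)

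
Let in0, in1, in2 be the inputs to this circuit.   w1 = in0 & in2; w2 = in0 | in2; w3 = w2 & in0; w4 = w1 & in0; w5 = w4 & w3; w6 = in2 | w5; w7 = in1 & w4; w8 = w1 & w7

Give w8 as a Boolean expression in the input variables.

w1 = in0 & in2
w4 = w1 & in0 = (in0 & in2) & in0
w7 = in1 & w4 = in1 & ((in0 & in2) & in0)
w8 = w1 & w7 = (in0 & in2) & (in1 & ((in0 & in2) & in0))

(in0 & in2) & (in1 & ((in0 & in2) & in0))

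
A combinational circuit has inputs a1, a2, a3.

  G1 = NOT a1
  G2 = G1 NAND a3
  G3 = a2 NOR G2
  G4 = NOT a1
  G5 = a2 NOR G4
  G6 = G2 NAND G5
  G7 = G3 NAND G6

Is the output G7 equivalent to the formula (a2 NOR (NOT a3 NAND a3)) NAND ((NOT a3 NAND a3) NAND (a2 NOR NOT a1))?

No

G1 = NOT a1
G2 = G1 NAND a3 = NOT a1 NAND a3
G3 = a2 NOR G2 = a2 NOR (NOT a1 NAND a3)
G4 = NOT a1
G5 = a2 NOR G4 = a2 NOR NOT a1
G6 = G2 NAND G5 = (NOT a1 NAND a3) NAND (a2 NOR NOT a1)
G7 = G3 NAND G6 = (a2 NOR (NOT a1 NAND a3)) NAND ((NOT a1 NAND a3) NAND (a2 NOR NOT a1))
At a1=0, a2=0, a3=1: circuit gives 0, formula gives 1.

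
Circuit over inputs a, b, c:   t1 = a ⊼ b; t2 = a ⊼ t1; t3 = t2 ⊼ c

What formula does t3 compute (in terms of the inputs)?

(a ⊼ (a ⊼ b)) ⊼ c

t1 = a ⊼ b
t2 = a ⊼ t1 = a ⊼ (a ⊼ b)
t3 = t2 ⊼ c = (a ⊼ (a ⊼ b)) ⊼ c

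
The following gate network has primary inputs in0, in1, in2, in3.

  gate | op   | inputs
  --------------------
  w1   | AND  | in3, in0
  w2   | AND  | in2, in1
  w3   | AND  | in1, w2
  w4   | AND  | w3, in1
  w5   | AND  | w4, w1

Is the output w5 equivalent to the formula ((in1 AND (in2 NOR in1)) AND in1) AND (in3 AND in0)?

w1 = in3 AND in0
w2 = in2 AND in1
w3 = in1 AND w2 = in1 AND (in2 AND in1)
w4 = w3 AND in1 = (in1 AND (in2 AND in1)) AND in1
w5 = w4 AND w1 = ((in1 AND (in2 AND in1)) AND in1) AND (in3 AND in0)
At in0=1, in1=1, in2=1, in3=1: circuit gives 1, formula gives 0.

No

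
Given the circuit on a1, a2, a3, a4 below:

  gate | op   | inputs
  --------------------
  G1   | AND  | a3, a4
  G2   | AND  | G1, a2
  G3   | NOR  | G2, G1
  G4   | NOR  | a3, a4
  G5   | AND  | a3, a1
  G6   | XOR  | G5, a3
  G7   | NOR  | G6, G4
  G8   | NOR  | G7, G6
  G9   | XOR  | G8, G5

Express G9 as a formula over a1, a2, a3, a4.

((((a3 AND a1) XOR a3) NOR (a3 NOR a4)) NOR ((a3 AND a1) XOR a3)) XOR (a3 AND a1)

G4 = a3 NOR a4
G5 = a3 AND a1
G6 = G5 XOR a3 = (a3 AND a1) XOR a3
G7 = G6 NOR G4 = ((a3 AND a1) XOR a3) NOR (a3 NOR a4)
G8 = G7 NOR G6 = (((a3 AND a1) XOR a3) NOR (a3 NOR a4)) NOR ((a3 AND a1) XOR a3)
G9 = G8 XOR G5 = ((((a3 AND a1) XOR a3) NOR (a3 NOR a4)) NOR ((a3 AND a1) XOR a3)) XOR (a3 AND a1)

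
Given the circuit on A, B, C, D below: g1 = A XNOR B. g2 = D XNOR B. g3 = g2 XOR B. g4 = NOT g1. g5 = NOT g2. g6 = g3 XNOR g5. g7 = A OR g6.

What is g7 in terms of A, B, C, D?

A OR (((D XNOR B) XOR B) XNOR NOT (D XNOR B))

g2 = D XNOR B
g3 = g2 XOR B = (D XNOR B) XOR B
g5 = NOT g2 = NOT (D XNOR B)
g6 = g3 XNOR g5 = ((D XNOR B) XOR B) XNOR NOT (D XNOR B)
g7 = A OR g6 = A OR (((D XNOR B) XOR B) XNOR NOT (D XNOR B))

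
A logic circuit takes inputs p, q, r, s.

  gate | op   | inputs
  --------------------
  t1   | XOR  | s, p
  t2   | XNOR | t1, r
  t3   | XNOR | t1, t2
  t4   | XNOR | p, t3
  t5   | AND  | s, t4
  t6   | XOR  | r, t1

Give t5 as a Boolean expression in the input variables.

t1 = s XOR p
t2 = t1 XNOR r = (s XOR p) XNOR r
t3 = t1 XNOR t2 = (s XOR p) XNOR ((s XOR p) XNOR r)
t4 = p XNOR t3 = p XNOR ((s XOR p) XNOR ((s XOR p) XNOR r))
t5 = s AND t4 = s AND (p XNOR ((s XOR p) XNOR ((s XOR p) XNOR r)))

s AND (p XNOR ((s XOR p) XNOR ((s XOR p) XNOR r)))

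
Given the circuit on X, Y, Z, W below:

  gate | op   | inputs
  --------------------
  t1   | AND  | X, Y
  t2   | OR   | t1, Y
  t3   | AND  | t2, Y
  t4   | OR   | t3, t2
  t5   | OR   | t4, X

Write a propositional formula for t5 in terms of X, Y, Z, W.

t1 = X AND Y
t2 = t1 OR Y = (X AND Y) OR Y
t3 = t2 AND Y = ((X AND Y) OR Y) AND Y
t4 = t3 OR t2 = (((X AND Y) OR Y) AND Y) OR ((X AND Y) OR Y)
t5 = t4 OR X = ((((X AND Y) OR Y) AND Y) OR ((X AND Y) OR Y)) OR X

((((X AND Y) OR Y) AND Y) OR ((X AND Y) OR Y)) OR X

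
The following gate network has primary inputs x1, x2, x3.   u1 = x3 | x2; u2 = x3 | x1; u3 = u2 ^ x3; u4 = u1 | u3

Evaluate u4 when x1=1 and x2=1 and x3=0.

1

u1 = 0 | 1 = 1
u2 = 0 | 1 = 1
u3 = 1 ^ 0 = 1
u4 = 1 | 1 = 1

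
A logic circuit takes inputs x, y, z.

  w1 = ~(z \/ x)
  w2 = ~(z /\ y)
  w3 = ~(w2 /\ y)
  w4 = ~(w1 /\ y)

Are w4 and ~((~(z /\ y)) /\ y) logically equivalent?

w1 = ~(z \/ x)
w4 = ~(w1 /\ y) = ~((~(z \/ x)) /\ y)
At x=1, y=1, z=0: circuit gives 1, formula gives 0.

No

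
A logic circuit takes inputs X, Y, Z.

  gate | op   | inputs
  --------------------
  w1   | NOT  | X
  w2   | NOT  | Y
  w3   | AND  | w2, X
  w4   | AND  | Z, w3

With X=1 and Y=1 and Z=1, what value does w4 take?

w2 = NOT 1 = 0
w3 = 0 AND 1 = 0
w4 = 1 AND 0 = 0

0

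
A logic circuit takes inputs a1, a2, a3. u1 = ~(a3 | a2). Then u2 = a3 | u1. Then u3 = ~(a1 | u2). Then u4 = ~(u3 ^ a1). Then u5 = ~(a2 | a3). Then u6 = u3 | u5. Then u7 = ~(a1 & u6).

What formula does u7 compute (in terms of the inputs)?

~(a1 & ((~(a1 | (a3 | (~(a3 | a2))))) | (~(a2 | a3))))

u1 = ~(a3 | a2)
u2 = a3 | u1 = a3 | (~(a3 | a2))
u3 = ~(a1 | u2) = ~(a1 | (a3 | (~(a3 | a2))))
u5 = ~(a2 | a3)
u6 = u3 | u5 = (~(a1 | (a3 | (~(a3 | a2))))) | (~(a2 | a3))
u7 = ~(a1 & u6) = ~(a1 & ((~(a1 | (a3 | (~(a3 | a2))))) | (~(a2 | a3))))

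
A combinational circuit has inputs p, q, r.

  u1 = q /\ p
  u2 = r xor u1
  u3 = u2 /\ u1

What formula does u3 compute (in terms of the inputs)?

u1 = q /\ p
u2 = r xor u1 = r xor (q /\ p)
u3 = u2 /\ u1 = (r xor (q /\ p)) /\ (q /\ p)

(r xor (q /\ p)) /\ (q /\ p)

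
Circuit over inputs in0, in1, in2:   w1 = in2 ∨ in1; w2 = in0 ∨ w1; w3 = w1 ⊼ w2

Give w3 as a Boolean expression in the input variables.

w1 = in2 ∨ in1
w2 = in0 ∨ w1 = in0 ∨ (in2 ∨ in1)
w3 = w1 ⊼ w2 = (in2 ∨ in1) ⊼ (in0 ∨ (in2 ∨ in1))

(in2 ∨ in1) ⊼ (in0 ∨ (in2 ∨ in1))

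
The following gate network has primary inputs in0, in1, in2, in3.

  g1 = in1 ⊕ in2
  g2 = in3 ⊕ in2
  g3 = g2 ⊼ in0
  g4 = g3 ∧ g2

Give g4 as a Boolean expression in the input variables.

((in3 ⊕ in2) ⊼ in0) ∧ (in3 ⊕ in2)

g2 = in3 ⊕ in2
g3 = g2 ⊼ in0 = (in3 ⊕ in2) ⊼ in0
g4 = g3 ∧ g2 = ((in3 ⊕ in2) ⊼ in0) ∧ (in3 ⊕ in2)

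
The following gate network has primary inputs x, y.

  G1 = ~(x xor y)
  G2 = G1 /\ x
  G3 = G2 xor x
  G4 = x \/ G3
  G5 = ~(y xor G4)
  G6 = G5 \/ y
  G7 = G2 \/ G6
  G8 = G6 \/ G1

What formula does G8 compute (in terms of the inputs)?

G1 = ~(x xor y)
G2 = G1 /\ x = (~(x xor y)) /\ x
G3 = G2 xor x = ((~(x xor y)) /\ x) xor x
G4 = x \/ G3 = x \/ (((~(x xor y)) /\ x) xor x)
G5 = ~(y xor G4) = ~(y xor (x \/ (((~(x xor y)) /\ x) xor x)))
G6 = G5 \/ y = (~(y xor (x \/ (((~(x xor y)) /\ x) xor x)))) \/ y
G8 = G6 \/ G1 = ((~(y xor (x \/ (((~(x xor y)) /\ x) xor x)))) \/ y) \/ (~(x xor y))

((~(y xor (x \/ (((~(x xor y)) /\ x) xor x)))) \/ y) \/ (~(x xor y))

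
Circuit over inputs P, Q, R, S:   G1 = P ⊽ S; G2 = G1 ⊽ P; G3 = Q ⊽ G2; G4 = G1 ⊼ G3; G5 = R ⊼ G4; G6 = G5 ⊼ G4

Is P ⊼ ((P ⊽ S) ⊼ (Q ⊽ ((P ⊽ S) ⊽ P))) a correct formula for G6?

G1 = P ⊽ S
G2 = G1 ⊽ P = (P ⊽ S) ⊽ P
G3 = Q ⊽ G2 = Q ⊽ ((P ⊽ S) ⊽ P)
G4 = G1 ⊼ G3 = (P ⊽ S) ⊼ (Q ⊽ ((P ⊽ S) ⊽ P))
G5 = R ⊼ G4 = R ⊼ ((P ⊽ S) ⊼ (Q ⊽ ((P ⊽ S) ⊽ P)))
G6 = G5 ⊼ G4 = (R ⊼ ((P ⊽ S) ⊼ (Q ⊽ ((P ⊽ S) ⊽ P)))) ⊼ ((P ⊽ S) ⊼ (Q ⊽ ((P ⊽ S) ⊽ P)))
At P=0, Q=0, R=0, S=1: circuit gives 0, formula gives 1.

No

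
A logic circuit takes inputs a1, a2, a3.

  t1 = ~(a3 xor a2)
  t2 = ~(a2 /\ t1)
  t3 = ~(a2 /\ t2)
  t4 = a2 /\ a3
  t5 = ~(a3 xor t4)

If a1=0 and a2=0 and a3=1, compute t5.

0

t4 = 0 /\ 1 = 0
t5 = ~(1 xor 0) = 0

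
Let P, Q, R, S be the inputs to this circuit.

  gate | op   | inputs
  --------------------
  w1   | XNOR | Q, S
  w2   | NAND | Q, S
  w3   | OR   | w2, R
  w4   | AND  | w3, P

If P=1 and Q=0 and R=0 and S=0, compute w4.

1

w2 = 0 NAND 0 = 1
w3 = 1 OR 0 = 1
w4 = 1 AND 1 = 1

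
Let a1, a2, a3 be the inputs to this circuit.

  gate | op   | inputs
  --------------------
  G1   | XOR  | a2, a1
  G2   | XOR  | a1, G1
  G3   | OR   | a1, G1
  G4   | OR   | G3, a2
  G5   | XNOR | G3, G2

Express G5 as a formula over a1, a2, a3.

G1 = a2 XOR a1
G2 = a1 XOR G1 = a1 XOR (a2 XOR a1)
G3 = a1 OR G1 = a1 OR (a2 XOR a1)
G5 = G3 XNOR G2 = (a1 OR (a2 XOR a1)) XNOR (a1 XOR (a2 XOR a1))

(a1 OR (a2 XOR a1)) XNOR (a1 XOR (a2 XOR a1))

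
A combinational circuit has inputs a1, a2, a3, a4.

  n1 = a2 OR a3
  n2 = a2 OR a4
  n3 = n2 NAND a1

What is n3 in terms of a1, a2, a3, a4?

n2 = a2 OR a4
n3 = n2 NAND a1 = (a2 OR a4) NAND a1

(a2 OR a4) NAND a1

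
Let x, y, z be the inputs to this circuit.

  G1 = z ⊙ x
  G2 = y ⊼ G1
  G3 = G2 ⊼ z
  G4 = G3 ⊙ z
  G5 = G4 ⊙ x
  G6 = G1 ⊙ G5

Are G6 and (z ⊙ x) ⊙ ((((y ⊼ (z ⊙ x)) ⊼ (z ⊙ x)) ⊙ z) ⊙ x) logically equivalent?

G1 = z ⊙ x
G2 = y ⊼ G1 = y ⊼ (z ⊙ x)
G3 = G2 ⊼ z = (y ⊼ (z ⊙ x)) ⊼ z
G4 = G3 ⊙ z = ((y ⊼ (z ⊙ x)) ⊼ z) ⊙ z
G5 = G4 ⊙ x = (((y ⊼ (z ⊙ x)) ⊼ z) ⊙ z) ⊙ x
G6 = G1 ⊙ G5 = (z ⊙ x) ⊙ ((((y ⊼ (z ⊙ x)) ⊼ z) ⊙ z) ⊙ x)
At x=0, y=0, z=0: circuit gives 1, formula gives 0.

No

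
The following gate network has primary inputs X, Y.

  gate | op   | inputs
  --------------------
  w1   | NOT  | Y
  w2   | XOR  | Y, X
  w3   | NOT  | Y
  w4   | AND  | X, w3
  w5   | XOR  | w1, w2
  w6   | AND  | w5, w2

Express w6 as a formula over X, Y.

w1 = NOT Y
w2 = Y XOR X
w5 = w1 XOR w2 = NOT Y XOR (Y XOR X)
w6 = w5 AND w2 = (NOT Y XOR (Y XOR X)) AND (Y XOR X)

(NOT Y XOR (Y XOR X)) AND (Y XOR X)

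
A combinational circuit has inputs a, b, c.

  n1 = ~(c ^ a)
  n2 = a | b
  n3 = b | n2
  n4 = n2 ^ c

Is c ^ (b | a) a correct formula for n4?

Yes

n2 = a | b
n4 = n2 ^ c = (a | b) ^ c
At a=0, b=0, c=0: circuit gives 0, formula gives 0.
At a=0, b=0, c=1: circuit gives 1, formula gives 1.
Agrees on all 8 inputs.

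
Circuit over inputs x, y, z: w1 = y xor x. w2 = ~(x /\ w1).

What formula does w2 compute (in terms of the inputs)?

w1 = y xor x
w2 = ~(x /\ w1) = ~(x /\ (y xor x))

~(x /\ (y xor x))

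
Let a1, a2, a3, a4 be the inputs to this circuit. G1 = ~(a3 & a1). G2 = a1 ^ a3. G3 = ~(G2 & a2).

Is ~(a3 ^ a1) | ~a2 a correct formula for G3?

Yes

G2 = a1 ^ a3
G3 = ~(G2 & a2) = ~((a1 ^ a3) & a2)
At a1=0, a2=1, a3=1, a4=0: circuit gives 0, formula gives 0.
At a1=0, a2=0, a3=0, a4=0: circuit gives 1, formula gives 1.
Agrees on all 16 inputs.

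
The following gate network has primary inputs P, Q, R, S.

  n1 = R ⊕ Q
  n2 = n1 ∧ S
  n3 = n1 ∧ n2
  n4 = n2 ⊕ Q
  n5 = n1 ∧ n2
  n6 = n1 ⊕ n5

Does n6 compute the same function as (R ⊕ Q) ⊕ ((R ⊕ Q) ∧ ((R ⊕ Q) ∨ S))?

No

n1 = R ⊕ Q
n2 = n1 ∧ S = (R ⊕ Q) ∧ S
n5 = n1 ∧ n2 = (R ⊕ Q) ∧ ((R ⊕ Q) ∧ S)
n6 = n1 ⊕ n5 = (R ⊕ Q) ⊕ ((R ⊕ Q) ∧ ((R ⊕ Q) ∧ S))
At P=0, Q=0, R=1, S=0: circuit gives 1, formula gives 0.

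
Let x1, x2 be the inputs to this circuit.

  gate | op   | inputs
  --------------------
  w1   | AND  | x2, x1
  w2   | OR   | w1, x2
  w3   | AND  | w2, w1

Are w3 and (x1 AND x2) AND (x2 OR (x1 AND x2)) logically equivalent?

w1 = x2 AND x1
w2 = w1 OR x2 = (x2 AND x1) OR x2
w3 = w2 AND w1 = ((x2 AND x1) OR x2) AND (x2 AND x1)
At x1=0, x2=0: circuit gives 0, formula gives 0.
At x1=1, x2=1: circuit gives 1, formula gives 1.
Agrees on all 4 inputs.

Yes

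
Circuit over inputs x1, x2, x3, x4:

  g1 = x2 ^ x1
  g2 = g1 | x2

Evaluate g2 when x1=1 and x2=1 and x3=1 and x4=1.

1

g1 = 1 ^ 1 = 0
g2 = 0 | 1 = 1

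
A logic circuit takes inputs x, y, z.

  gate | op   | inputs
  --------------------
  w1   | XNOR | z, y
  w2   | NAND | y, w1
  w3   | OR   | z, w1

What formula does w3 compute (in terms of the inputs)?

z OR (z XNOR y)

w1 = z XNOR y
w3 = z OR w1 = z OR (z XNOR y)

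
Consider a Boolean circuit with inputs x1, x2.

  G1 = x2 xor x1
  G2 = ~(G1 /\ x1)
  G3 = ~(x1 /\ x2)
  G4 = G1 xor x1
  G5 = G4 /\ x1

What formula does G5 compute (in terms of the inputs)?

G1 = x2 xor x1
G4 = G1 xor x1 = (x2 xor x1) xor x1
G5 = G4 /\ x1 = ((x2 xor x1) xor x1) /\ x1

((x2 xor x1) xor x1) /\ x1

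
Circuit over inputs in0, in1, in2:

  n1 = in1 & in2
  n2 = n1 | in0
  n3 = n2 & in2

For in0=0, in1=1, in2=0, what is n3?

0

n1 = 1 & 0 = 0
n2 = 0 | 0 = 0
n3 = 0 & 0 = 0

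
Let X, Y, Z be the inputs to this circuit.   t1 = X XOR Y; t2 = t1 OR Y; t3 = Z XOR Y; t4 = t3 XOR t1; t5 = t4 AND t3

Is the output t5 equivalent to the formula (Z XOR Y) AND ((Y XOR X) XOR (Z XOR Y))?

t1 = X XOR Y
t3 = Z XOR Y
t4 = t3 XOR t1 = (Z XOR Y) XOR (X XOR Y)
t5 = t4 AND t3 = ((Z XOR Y) XOR (X XOR Y)) AND (Z XOR Y)
At X=0, Y=0, Z=0: circuit gives 0, formula gives 0.
At X=0, Y=0, Z=1: circuit gives 1, formula gives 1.
Agrees on all 8 inputs.

Yes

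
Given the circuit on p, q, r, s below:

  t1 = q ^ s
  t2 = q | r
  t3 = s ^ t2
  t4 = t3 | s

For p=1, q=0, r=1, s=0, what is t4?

t2 = 0 | 1 = 1
t3 = 0 ^ 1 = 1
t4 = 1 | 0 = 1

1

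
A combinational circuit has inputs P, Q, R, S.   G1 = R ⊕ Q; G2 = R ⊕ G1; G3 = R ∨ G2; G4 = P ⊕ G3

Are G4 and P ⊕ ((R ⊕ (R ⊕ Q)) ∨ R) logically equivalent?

Yes

G1 = R ⊕ Q
G2 = R ⊕ G1 = R ⊕ (R ⊕ Q)
G3 = R ∨ G2 = R ∨ (R ⊕ (R ⊕ Q))
G4 = P ⊕ G3 = P ⊕ (R ∨ (R ⊕ (R ⊕ Q)))
At P=0, Q=0, R=0, S=0: circuit gives 0, formula gives 0.
At P=0, Q=0, R=1, S=0: circuit gives 1, formula gives 1.
Agrees on all 16 inputs.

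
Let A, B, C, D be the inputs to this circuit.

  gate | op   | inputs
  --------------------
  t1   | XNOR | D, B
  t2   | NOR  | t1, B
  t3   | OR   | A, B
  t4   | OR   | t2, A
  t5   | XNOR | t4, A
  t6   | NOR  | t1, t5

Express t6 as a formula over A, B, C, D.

(D XNOR B) NOR ((((D XNOR B) NOR B) OR A) XNOR A)

t1 = D XNOR B
t2 = t1 NOR B = (D XNOR B) NOR B
t4 = t2 OR A = ((D XNOR B) NOR B) OR A
t5 = t4 XNOR A = (((D XNOR B) NOR B) OR A) XNOR A
t6 = t1 NOR t5 = (D XNOR B) NOR ((((D XNOR B) NOR B) OR A) XNOR A)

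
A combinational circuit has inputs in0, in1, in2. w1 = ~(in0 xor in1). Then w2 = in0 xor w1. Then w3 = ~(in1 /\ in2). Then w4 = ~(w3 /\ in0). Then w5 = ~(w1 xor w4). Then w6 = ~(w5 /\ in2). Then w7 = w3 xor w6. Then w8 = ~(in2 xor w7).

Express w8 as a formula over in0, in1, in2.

w1 = ~(in0 xor in1)
w3 = ~(in1 /\ in2)
w4 = ~(w3 /\ in0) = ~((~(in1 /\ in2)) /\ in0)
w5 = ~(w1 xor w4) = ~((~(in0 xor in1)) xor (~((~(in1 /\ in2)) /\ in0)))
w6 = ~(w5 /\ in2) = ~((~((~(in0 xor in1)) xor (~((~(in1 /\ in2)) /\ in0)))) /\ in2)
w7 = w3 xor w6 = (~(in1 /\ in2)) xor (~((~((~(in0 xor in1)) xor (~((~(in1 /\ in2)) /\ in0)))) /\ in2))
w8 = ~(in2 xor w7) = ~(in2 xor ((~(in1 /\ in2)) xor (~((~((~(in0 xor in1)) xor (~((~(in1 /\ in2)) /\ in0)))) /\ in2))))

~(in2 xor ((~(in1 /\ in2)) xor (~((~((~(in0 xor in1)) xor (~((~(in1 /\ in2)) /\ in0)))) /\ in2))))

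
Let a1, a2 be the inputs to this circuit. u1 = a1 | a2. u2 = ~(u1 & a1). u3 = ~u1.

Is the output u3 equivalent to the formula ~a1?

u1 = a1 | a2
u3 = ~u1 = ~(a1 | a2)
At a1=0, a2=1: circuit gives 0, formula gives 1.

No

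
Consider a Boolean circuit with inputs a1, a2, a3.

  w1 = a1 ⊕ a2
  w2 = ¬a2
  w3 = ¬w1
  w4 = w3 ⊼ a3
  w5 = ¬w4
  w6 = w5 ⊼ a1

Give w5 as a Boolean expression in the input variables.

¬(¬(a1 ⊕ a2) ⊼ a3)

w1 = a1 ⊕ a2
w3 = ¬w1 = ¬(a1 ⊕ a2)
w4 = w3 ⊼ a3 = ¬(a1 ⊕ a2) ⊼ a3
w5 = ¬w4 = ¬(¬(a1 ⊕ a2) ⊼ a3)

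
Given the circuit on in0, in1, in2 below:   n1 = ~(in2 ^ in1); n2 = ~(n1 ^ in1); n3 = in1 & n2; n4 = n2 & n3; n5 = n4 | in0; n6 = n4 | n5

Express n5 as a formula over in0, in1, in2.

n1 = ~(in2 ^ in1)
n2 = ~(n1 ^ in1) = ~((~(in2 ^ in1)) ^ in1)
n3 = in1 & n2 = in1 & (~((~(in2 ^ in1)) ^ in1))
n4 = n2 & n3 = (~((~(in2 ^ in1)) ^ in1)) & (in1 & (~((~(in2 ^ in1)) ^ in1)))
n5 = n4 | in0 = ((~((~(in2 ^ in1)) ^ in1)) & (in1 & (~((~(in2 ^ in1)) ^ in1)))) | in0

((~((~(in2 ^ in1)) ^ in1)) & (in1 & (~((~(in2 ^ in1)) ^ in1)))) | in0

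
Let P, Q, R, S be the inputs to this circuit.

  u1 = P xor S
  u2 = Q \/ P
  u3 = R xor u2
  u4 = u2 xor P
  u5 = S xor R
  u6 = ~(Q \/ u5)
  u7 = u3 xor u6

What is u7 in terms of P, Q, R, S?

(R xor (Q \/ P)) xor (~(Q \/ (S xor R)))

u2 = Q \/ P
u3 = R xor u2 = R xor (Q \/ P)
u5 = S xor R
u6 = ~(Q \/ u5) = ~(Q \/ (S xor R))
u7 = u3 xor u6 = (R xor (Q \/ P)) xor (~(Q \/ (S xor R)))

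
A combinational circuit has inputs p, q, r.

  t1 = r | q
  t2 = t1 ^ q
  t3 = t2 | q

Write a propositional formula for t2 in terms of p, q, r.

t1 = r | q
t2 = t1 ^ q = (r | q) ^ q

(r | q) ^ q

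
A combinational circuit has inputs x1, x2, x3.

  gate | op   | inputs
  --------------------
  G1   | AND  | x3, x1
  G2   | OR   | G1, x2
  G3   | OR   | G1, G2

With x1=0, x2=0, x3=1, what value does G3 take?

G1 = 1 AND 0 = 0
G2 = 0 OR 0 = 0
G3 = 0 OR 0 = 0

0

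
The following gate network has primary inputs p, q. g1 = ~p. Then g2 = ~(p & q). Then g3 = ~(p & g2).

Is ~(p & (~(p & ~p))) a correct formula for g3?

No

g2 = ~(p & q)
g3 = ~(p & g2) = ~(p & (~(p & q)))
At p=1, q=1: circuit gives 1, formula gives 0.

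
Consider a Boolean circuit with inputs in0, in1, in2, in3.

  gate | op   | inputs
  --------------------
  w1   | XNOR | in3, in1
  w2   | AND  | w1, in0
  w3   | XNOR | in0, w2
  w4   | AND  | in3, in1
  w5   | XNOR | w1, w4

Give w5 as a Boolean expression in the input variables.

w1 = in3 XNOR in1
w4 = in3 AND in1
w5 = w1 XNOR w4 = (in3 XNOR in1) XNOR (in3 AND in1)

(in3 XNOR in1) XNOR (in3 AND in1)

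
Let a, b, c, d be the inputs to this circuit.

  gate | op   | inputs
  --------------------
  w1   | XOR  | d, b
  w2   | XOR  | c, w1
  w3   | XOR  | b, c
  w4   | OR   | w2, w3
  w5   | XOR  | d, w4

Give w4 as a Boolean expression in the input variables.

w1 = d XOR b
w2 = c XOR w1 = c XOR (d XOR b)
w3 = b XOR c
w4 = w2 OR w3 = (c XOR (d XOR b)) OR (b XOR c)

(c XOR (d XOR b)) OR (b XOR c)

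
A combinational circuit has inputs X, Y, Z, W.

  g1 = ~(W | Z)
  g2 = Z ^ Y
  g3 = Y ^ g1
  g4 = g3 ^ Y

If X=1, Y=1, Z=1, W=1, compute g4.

g1 = ~(1 | 1) = 0
g3 = 1 ^ 0 = 1
g4 = 1 ^ 1 = 0

0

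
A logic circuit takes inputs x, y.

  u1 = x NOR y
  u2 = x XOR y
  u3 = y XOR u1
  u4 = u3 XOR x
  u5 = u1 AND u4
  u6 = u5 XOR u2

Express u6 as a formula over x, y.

u1 = x NOR y
u2 = x XOR y
u3 = y XOR u1 = y XOR (x NOR y)
u4 = u3 XOR x = (y XOR (x NOR y)) XOR x
u5 = u1 AND u4 = (x NOR y) AND ((y XOR (x NOR y)) XOR x)
u6 = u5 XOR u2 = ((x NOR y) AND ((y XOR (x NOR y)) XOR x)) XOR (x XOR y)

((x NOR y) AND ((y XOR (x NOR y)) XOR x)) XOR (x XOR y)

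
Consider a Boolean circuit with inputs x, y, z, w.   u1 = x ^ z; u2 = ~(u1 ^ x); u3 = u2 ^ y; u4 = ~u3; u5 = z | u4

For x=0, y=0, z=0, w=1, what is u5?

u1 = 0 ^ 0 = 0
u2 = ~(0 ^ 0) = 1
u3 = 1 ^ 0 = 1
u4 = ~1 = 0
u5 = 0 | 0 = 0

0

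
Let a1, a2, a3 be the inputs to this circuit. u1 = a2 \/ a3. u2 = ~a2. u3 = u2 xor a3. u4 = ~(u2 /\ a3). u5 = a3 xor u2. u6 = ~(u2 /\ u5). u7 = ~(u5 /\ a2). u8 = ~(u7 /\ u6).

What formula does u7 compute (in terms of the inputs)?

~((a3 xor ~a2) /\ a2)

u2 = ~a2
u5 = a3 xor u2 = a3 xor ~a2
u7 = ~(u5 /\ a2) = ~((a3 xor ~a2) /\ a2)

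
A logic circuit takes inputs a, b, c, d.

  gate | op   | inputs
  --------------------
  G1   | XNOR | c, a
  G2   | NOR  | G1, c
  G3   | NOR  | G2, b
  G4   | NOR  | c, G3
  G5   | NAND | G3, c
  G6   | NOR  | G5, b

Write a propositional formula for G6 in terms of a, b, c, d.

G1 = c XNOR a
G2 = G1 NOR c = (c XNOR a) NOR c
G3 = G2 NOR b = ((c XNOR a) NOR c) NOR b
G5 = G3 NAND c = (((c XNOR a) NOR c) NOR b) NAND c
G6 = G5 NOR b = ((((c XNOR a) NOR c) NOR b) NAND c) NOR b

((((c XNOR a) NOR c) NOR b) NAND c) NOR b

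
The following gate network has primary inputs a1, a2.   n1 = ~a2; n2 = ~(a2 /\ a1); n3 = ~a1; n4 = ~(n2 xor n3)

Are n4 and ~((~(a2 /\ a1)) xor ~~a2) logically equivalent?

n2 = ~(a2 /\ a1)
n3 = ~a1
n4 = ~(n2 xor n3) = ~((~(a2 /\ a1)) xor ~a1)
At a1=0, a2=0: circuit gives 1, formula gives 0.

No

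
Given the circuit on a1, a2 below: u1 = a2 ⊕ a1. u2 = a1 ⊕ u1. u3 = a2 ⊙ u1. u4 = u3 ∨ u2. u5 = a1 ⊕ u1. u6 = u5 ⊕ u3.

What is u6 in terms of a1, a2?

u1 = a2 ⊕ a1
u3 = a2 ⊙ u1 = a2 ⊙ (a2 ⊕ a1)
u5 = a1 ⊕ u1 = a1 ⊕ (a2 ⊕ a1)
u6 = u5 ⊕ u3 = (a1 ⊕ (a2 ⊕ a1)) ⊕ (a2 ⊙ (a2 ⊕ a1))

(a1 ⊕ (a2 ⊕ a1)) ⊕ (a2 ⊙ (a2 ⊕ a1))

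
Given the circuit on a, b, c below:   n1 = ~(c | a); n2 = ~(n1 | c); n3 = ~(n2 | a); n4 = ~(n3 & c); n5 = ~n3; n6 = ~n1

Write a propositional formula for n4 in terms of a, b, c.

~((~((~((~(c | a)) | c)) | a)) & c)

n1 = ~(c | a)
n2 = ~(n1 | c) = ~((~(c | a)) | c)
n3 = ~(n2 | a) = ~((~((~(c | a)) | c)) | a)
n4 = ~(n3 & c) = ~((~((~((~(c | a)) | c)) | a)) & c)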